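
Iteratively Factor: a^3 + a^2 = (a + 1)*(a^2) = a*(a + 1)*(a)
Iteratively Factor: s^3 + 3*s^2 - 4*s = (s - 1)*(s^2 + 4*s) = s*(s - 1)*(s + 4)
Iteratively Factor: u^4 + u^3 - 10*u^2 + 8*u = (u + 4)*(u^3 - 3*u^2 + 2*u) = (u - 1)*(u + 4)*(u^2 - 2*u) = u*(u - 1)*(u + 4)*(u - 2)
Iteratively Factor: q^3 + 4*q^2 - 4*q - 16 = (q + 2)*(q^2 + 2*q - 8) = (q + 2)*(q + 4)*(q - 2)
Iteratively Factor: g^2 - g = (g - 1)*(g)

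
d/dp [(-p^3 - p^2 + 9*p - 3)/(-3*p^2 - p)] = (3*p^4 + 2*p^3 + 28*p^2 - 18*p - 3)/(p^2*(9*p^2 + 6*p + 1))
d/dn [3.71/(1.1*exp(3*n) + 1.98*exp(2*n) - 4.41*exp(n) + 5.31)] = (-12.243*exp(2*n) - 14.6916*exp(n) + 16.3611)*exp(n)/(1.1*exp(3*n) + 1.98*exp(2*n) - 4.41*exp(n) + 5.31)^2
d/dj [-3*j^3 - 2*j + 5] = -9*j^2 - 2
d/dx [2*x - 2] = 2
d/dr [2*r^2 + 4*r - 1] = 4*r + 4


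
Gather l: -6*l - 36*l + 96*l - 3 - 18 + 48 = 54*l + 27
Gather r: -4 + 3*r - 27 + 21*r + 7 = 24*r - 24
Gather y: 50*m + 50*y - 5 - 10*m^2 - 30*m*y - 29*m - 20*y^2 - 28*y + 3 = -10*m^2 + 21*m - 20*y^2 + y*(22 - 30*m) - 2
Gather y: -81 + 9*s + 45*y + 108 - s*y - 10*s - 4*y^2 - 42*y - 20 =-s - 4*y^2 + y*(3 - s) + 7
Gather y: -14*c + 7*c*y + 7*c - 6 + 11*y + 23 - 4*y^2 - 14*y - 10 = -7*c - 4*y^2 + y*(7*c - 3) + 7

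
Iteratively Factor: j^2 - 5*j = (j - 5)*(j)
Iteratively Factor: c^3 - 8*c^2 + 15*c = (c - 5)*(c^2 - 3*c) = (c - 5)*(c - 3)*(c)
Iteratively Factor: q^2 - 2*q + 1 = (q - 1)*(q - 1)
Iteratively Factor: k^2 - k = (k)*(k - 1)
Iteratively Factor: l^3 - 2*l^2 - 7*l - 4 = (l + 1)*(l^2 - 3*l - 4) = (l + 1)^2*(l - 4)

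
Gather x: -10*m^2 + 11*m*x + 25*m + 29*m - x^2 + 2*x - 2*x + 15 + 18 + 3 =-10*m^2 + 11*m*x + 54*m - x^2 + 36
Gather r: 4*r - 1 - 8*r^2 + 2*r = -8*r^2 + 6*r - 1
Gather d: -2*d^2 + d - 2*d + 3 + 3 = -2*d^2 - d + 6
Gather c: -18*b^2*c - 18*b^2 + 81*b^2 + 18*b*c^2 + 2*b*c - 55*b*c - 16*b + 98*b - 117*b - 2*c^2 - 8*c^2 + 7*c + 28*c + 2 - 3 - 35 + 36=63*b^2 - 35*b + c^2*(18*b - 10) + c*(-18*b^2 - 53*b + 35)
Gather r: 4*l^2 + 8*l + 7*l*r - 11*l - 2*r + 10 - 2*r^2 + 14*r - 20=4*l^2 - 3*l - 2*r^2 + r*(7*l + 12) - 10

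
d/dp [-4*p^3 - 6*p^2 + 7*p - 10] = -12*p^2 - 12*p + 7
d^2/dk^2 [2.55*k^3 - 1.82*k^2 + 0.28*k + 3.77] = 15.3*k - 3.64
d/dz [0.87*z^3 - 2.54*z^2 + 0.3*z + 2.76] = 2.61*z^2 - 5.08*z + 0.3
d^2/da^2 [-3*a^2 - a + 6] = -6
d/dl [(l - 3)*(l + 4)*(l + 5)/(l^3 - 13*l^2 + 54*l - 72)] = (-19*l^2 + 8*l + 416)/(l^4 - 20*l^3 + 148*l^2 - 480*l + 576)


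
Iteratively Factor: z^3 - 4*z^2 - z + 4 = (z + 1)*(z^2 - 5*z + 4) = (z - 1)*(z + 1)*(z - 4)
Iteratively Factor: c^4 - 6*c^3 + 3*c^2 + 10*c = (c - 5)*(c^3 - c^2 - 2*c) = c*(c - 5)*(c^2 - c - 2) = c*(c - 5)*(c - 2)*(c + 1)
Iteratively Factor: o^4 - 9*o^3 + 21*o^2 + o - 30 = (o - 5)*(o^3 - 4*o^2 + o + 6) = (o - 5)*(o + 1)*(o^2 - 5*o + 6) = (o - 5)*(o - 3)*(o + 1)*(o - 2)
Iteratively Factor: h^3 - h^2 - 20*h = (h + 4)*(h^2 - 5*h) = h*(h + 4)*(h - 5)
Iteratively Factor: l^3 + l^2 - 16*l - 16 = (l - 4)*(l^2 + 5*l + 4) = (l - 4)*(l + 1)*(l + 4)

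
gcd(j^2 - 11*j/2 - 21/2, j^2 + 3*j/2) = j + 3/2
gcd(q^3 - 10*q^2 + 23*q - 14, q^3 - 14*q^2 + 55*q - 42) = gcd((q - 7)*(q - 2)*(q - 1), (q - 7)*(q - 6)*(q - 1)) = q^2 - 8*q + 7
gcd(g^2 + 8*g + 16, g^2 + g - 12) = g + 4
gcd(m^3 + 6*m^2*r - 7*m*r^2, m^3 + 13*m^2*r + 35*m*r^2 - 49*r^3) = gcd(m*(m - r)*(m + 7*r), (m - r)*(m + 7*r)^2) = -m^2 - 6*m*r + 7*r^2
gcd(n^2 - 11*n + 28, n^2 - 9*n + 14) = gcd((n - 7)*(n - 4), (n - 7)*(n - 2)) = n - 7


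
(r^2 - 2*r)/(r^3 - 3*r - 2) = r/(r^2 + 2*r + 1)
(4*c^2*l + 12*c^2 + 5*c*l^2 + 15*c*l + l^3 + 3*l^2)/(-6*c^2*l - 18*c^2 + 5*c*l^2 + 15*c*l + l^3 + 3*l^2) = (-4*c^2 - 5*c*l - l^2)/(6*c^2 - 5*c*l - l^2)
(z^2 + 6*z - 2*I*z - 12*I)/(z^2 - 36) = (z - 2*I)/(z - 6)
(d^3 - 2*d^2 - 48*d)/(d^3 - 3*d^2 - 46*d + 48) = d/(d - 1)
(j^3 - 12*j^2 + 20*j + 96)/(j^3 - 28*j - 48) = (j - 8)/(j + 4)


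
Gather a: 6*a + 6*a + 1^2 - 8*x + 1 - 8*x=12*a - 16*x + 2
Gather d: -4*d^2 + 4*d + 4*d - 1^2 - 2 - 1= -4*d^2 + 8*d - 4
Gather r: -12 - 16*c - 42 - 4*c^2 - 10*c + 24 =-4*c^2 - 26*c - 30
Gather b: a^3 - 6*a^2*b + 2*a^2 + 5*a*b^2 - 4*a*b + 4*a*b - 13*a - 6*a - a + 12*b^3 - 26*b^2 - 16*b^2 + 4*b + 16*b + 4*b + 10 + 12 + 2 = a^3 + 2*a^2 - 20*a + 12*b^3 + b^2*(5*a - 42) + b*(24 - 6*a^2) + 24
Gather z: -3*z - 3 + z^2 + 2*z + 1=z^2 - z - 2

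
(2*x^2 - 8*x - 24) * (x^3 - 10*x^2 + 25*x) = 2*x^5 - 28*x^4 + 106*x^3 + 40*x^2 - 600*x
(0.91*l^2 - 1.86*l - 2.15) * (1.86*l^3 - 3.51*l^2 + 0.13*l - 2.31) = 1.6926*l^5 - 6.6537*l^4 + 2.6479*l^3 + 5.2026*l^2 + 4.0171*l + 4.9665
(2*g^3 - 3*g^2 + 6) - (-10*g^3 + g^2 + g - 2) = 12*g^3 - 4*g^2 - g + 8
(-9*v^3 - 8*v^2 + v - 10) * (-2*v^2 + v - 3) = 18*v^5 + 7*v^4 + 17*v^3 + 45*v^2 - 13*v + 30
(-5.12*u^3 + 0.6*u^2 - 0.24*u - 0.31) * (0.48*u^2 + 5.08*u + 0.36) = -2.4576*u^5 - 25.7216*u^4 + 1.0896*u^3 - 1.152*u^2 - 1.6612*u - 0.1116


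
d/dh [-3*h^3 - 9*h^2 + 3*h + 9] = -9*h^2 - 18*h + 3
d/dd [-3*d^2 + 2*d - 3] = 2 - 6*d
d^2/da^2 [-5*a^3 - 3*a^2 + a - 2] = -30*a - 6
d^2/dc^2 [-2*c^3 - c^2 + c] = -12*c - 2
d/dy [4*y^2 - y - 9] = 8*y - 1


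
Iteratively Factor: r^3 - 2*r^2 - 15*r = (r - 5)*(r^2 + 3*r) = r*(r - 5)*(r + 3)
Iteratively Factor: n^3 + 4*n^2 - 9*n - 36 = (n + 3)*(n^2 + n - 12) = (n + 3)*(n + 4)*(n - 3)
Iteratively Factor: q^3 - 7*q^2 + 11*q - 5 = (q - 5)*(q^2 - 2*q + 1) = (q - 5)*(q - 1)*(q - 1)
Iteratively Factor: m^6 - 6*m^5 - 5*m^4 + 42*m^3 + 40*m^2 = (m)*(m^5 - 6*m^4 - 5*m^3 + 42*m^2 + 40*m) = m*(m + 2)*(m^4 - 8*m^3 + 11*m^2 + 20*m) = m*(m - 5)*(m + 2)*(m^3 - 3*m^2 - 4*m) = m^2*(m - 5)*(m + 2)*(m^2 - 3*m - 4) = m^2*(m - 5)*(m - 4)*(m + 2)*(m + 1)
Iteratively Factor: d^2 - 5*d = (d - 5)*(d)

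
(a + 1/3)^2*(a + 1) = a^3 + 5*a^2/3 + 7*a/9 + 1/9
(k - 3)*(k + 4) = k^2 + k - 12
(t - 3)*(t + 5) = t^2 + 2*t - 15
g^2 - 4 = (g - 2)*(g + 2)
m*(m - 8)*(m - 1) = m^3 - 9*m^2 + 8*m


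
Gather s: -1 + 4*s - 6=4*s - 7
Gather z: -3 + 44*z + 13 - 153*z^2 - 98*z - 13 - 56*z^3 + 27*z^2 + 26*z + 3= -56*z^3 - 126*z^2 - 28*z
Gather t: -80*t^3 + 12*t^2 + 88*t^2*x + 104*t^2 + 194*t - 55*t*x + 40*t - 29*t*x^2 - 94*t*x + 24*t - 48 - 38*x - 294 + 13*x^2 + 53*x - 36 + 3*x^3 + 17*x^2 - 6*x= -80*t^3 + t^2*(88*x + 116) + t*(-29*x^2 - 149*x + 258) + 3*x^3 + 30*x^2 + 9*x - 378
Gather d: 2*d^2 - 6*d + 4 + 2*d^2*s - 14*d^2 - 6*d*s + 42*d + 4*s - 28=d^2*(2*s - 12) + d*(36 - 6*s) + 4*s - 24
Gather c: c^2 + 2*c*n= c^2 + 2*c*n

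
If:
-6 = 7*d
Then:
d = -6/7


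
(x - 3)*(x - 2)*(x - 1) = x^3 - 6*x^2 + 11*x - 6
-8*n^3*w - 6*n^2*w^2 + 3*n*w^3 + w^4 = w*(-2*n + w)*(n + w)*(4*n + w)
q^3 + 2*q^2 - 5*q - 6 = (q - 2)*(q + 1)*(q + 3)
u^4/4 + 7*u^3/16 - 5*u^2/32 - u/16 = u*(u/4 + 1/2)*(u - 1/2)*(u + 1/4)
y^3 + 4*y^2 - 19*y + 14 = (y - 2)*(y - 1)*(y + 7)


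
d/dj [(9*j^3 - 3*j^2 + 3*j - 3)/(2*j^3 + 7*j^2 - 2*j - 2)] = 3*(23*j^4 - 16*j^3 - 17*j^2 + 18*j - 4)/(4*j^6 + 28*j^5 + 41*j^4 - 36*j^3 - 24*j^2 + 8*j + 4)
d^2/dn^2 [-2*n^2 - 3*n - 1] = -4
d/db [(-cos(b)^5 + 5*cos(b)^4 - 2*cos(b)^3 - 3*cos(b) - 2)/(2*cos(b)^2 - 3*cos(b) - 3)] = (6*cos(b)^6 - 32*cos(b)^5 + 34*cos(b)^4 + 48*cos(b)^3 - 24*cos(b)^2 - 8*cos(b) - 3)*sin(b)/(3*cos(b) - cos(2*b) + 2)^2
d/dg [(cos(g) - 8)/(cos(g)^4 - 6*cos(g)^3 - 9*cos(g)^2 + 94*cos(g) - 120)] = (3*sin(g)^4 - 141*sin(g)^2 + 111*cos(g) - 11*cos(3*g) - 494)*sin(g)/((cos(g) - 5)^2*(cos(g) - 3)^2*(cos(g) - 2)^2*(cos(g) + 4)^2)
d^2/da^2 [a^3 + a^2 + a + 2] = 6*a + 2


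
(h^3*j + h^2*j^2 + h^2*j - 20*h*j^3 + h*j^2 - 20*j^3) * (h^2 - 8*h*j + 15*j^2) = h^5*j - 7*h^4*j^2 + h^4*j - 13*h^3*j^3 - 7*h^3*j^2 + 175*h^2*j^4 - 13*h^2*j^3 - 300*h*j^5 + 175*h*j^4 - 300*j^5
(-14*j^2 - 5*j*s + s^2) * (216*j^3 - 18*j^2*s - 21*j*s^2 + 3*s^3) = -3024*j^5 - 828*j^4*s + 600*j^3*s^2 + 45*j^2*s^3 - 36*j*s^4 + 3*s^5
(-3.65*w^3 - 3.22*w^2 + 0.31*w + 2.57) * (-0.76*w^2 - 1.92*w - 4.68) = 2.774*w^5 + 9.4552*w^4 + 23.0288*w^3 + 12.5212*w^2 - 6.3852*w - 12.0276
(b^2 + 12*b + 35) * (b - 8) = b^3 + 4*b^2 - 61*b - 280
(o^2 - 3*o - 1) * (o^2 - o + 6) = o^4 - 4*o^3 + 8*o^2 - 17*o - 6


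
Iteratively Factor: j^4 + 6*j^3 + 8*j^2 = (j + 4)*(j^3 + 2*j^2) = (j + 2)*(j + 4)*(j^2) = j*(j + 2)*(j + 4)*(j)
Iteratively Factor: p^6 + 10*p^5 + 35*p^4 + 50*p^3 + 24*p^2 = (p + 4)*(p^5 + 6*p^4 + 11*p^3 + 6*p^2) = p*(p + 4)*(p^4 + 6*p^3 + 11*p^2 + 6*p) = p*(p + 1)*(p + 4)*(p^3 + 5*p^2 + 6*p) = p*(p + 1)*(p + 3)*(p + 4)*(p^2 + 2*p) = p*(p + 1)*(p + 2)*(p + 3)*(p + 4)*(p)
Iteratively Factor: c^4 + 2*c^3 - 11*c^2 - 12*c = (c)*(c^3 + 2*c^2 - 11*c - 12) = c*(c - 3)*(c^2 + 5*c + 4) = c*(c - 3)*(c + 1)*(c + 4)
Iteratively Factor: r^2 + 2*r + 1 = (r + 1)*(r + 1)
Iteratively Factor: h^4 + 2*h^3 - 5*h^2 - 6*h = (h + 3)*(h^3 - h^2 - 2*h) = (h - 2)*(h + 3)*(h^2 + h) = h*(h - 2)*(h + 3)*(h + 1)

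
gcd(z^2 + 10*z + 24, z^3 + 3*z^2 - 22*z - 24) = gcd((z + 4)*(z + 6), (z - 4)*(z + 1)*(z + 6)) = z + 6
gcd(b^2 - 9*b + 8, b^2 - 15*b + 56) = b - 8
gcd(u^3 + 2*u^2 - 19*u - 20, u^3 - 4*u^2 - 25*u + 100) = u^2 + u - 20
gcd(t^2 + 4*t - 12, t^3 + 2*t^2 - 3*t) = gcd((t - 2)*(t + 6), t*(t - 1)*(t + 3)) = 1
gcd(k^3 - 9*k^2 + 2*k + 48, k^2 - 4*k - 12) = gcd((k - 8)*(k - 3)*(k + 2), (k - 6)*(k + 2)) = k + 2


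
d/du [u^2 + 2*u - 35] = 2*u + 2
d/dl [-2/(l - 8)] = 2/(l - 8)^2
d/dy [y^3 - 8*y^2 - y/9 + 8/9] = 3*y^2 - 16*y - 1/9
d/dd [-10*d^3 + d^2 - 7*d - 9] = -30*d^2 + 2*d - 7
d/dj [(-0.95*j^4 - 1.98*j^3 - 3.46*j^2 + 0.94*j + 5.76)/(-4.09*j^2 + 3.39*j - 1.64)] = (7.771*j^5 - 1.56330000000001*j^4 - 7.1924*j^3 + 1.8568*j^2 + 58.4656*j - 21.068)/(16.7281*j^4 - 27.7302*j^3 + 24.9073*j^2 - 11.1192*j + 2.6896)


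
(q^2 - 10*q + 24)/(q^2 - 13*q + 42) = (q - 4)/(q - 7)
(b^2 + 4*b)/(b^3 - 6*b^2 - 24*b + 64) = b/(b^2 - 10*b + 16)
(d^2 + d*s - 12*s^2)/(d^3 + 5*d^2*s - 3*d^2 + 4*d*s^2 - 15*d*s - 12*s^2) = (d - 3*s)/(d^2 + d*s - 3*d - 3*s)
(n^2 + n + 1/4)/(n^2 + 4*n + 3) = (n^2 + n + 1/4)/(n^2 + 4*n + 3)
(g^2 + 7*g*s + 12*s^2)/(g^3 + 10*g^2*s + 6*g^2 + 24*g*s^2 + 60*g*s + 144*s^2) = (g + 3*s)/(g^2 + 6*g*s + 6*g + 36*s)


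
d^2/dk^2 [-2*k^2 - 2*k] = -4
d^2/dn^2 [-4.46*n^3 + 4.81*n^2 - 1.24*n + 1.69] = 9.62 - 26.76*n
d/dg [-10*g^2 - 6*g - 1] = -20*g - 6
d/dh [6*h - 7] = 6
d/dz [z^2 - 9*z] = 2*z - 9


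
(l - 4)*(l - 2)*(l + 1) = l^3 - 5*l^2 + 2*l + 8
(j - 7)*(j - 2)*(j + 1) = j^3 - 8*j^2 + 5*j + 14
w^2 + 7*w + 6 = (w + 1)*(w + 6)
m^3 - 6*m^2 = m^2*(m - 6)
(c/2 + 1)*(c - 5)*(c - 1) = c^3/2 - 2*c^2 - 7*c/2 + 5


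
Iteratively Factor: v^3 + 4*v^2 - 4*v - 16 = (v + 4)*(v^2 - 4) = (v + 2)*(v + 4)*(v - 2)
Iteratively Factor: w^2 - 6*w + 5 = (w - 1)*(w - 5)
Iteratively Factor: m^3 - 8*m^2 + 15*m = (m)*(m^2 - 8*m + 15) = m*(m - 3)*(m - 5)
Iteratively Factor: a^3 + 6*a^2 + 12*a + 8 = (a + 2)*(a^2 + 4*a + 4) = (a + 2)^2*(a + 2)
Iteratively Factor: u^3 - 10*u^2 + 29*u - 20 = (u - 5)*(u^2 - 5*u + 4) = (u - 5)*(u - 4)*(u - 1)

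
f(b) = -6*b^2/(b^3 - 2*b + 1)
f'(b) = -6*b^2*(2 - 3*b^2)/(b^3 - 2*b + 1)^2 - 12*b/(b^3 - 2*b + 1)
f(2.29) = -3.73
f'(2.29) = 2.82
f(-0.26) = -0.27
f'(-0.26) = 1.75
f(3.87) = -1.75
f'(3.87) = 0.56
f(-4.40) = 1.54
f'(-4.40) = 0.45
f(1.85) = -5.65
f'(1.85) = 6.76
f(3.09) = -2.36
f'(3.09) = 1.06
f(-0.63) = -1.18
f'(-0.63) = 3.28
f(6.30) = -1.00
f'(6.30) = 0.17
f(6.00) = -1.05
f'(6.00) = 0.19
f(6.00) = -1.05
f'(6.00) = 0.19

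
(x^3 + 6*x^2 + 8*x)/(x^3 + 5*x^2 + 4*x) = (x + 2)/(x + 1)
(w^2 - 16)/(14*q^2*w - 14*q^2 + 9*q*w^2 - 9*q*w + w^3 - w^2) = (w^2 - 16)/(14*q^2*w - 14*q^2 + 9*q*w^2 - 9*q*w + w^3 - w^2)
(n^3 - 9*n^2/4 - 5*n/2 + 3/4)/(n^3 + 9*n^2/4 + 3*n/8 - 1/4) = 2*(n^2 - 2*n - 3)/(2*n^2 + 5*n + 2)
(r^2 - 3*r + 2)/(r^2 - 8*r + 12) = (r - 1)/(r - 6)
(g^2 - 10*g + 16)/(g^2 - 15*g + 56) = (g - 2)/(g - 7)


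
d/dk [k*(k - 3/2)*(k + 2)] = 3*k^2 + k - 3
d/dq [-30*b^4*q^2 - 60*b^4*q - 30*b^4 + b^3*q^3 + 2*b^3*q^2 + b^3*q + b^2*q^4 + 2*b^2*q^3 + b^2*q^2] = b^2*(-60*b^2*q - 60*b^2 + 3*b*q^2 + 4*b*q + b + 4*q^3 + 6*q^2 + 2*q)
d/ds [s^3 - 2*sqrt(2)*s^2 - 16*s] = 3*s^2 - 4*sqrt(2)*s - 16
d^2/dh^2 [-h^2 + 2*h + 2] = -2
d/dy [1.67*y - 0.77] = 1.67000000000000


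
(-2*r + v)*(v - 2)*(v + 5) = -2*r*v^2 - 6*r*v + 20*r + v^3 + 3*v^2 - 10*v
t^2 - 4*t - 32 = (t - 8)*(t + 4)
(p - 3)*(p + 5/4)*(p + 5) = p^3 + 13*p^2/4 - 25*p/2 - 75/4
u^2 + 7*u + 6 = (u + 1)*(u + 6)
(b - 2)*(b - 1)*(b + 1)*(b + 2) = b^4 - 5*b^2 + 4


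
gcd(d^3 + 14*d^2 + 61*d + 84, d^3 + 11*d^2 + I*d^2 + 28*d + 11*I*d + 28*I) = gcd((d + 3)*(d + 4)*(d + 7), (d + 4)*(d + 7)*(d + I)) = d^2 + 11*d + 28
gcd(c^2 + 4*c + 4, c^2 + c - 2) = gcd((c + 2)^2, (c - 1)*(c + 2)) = c + 2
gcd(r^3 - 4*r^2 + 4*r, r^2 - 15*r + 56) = 1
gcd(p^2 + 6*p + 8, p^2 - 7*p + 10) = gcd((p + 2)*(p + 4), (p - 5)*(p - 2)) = 1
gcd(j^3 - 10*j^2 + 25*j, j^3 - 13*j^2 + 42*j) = j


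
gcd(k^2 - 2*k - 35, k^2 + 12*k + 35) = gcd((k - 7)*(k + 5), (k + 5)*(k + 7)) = k + 5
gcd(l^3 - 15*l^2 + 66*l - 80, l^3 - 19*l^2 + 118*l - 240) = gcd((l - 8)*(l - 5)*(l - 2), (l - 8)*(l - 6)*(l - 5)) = l^2 - 13*l + 40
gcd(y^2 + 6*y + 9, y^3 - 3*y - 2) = 1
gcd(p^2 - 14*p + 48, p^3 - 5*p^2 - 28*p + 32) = p - 8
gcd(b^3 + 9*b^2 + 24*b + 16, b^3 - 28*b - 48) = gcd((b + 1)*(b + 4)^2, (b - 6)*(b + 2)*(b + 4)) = b + 4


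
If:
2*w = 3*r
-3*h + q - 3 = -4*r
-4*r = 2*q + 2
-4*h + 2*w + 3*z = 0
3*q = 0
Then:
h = -5/3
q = 0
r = -1/2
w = -3/4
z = -31/18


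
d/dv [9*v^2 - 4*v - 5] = 18*v - 4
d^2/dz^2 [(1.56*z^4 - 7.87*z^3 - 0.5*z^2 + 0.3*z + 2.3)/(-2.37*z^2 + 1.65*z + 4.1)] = (-17.524728*z^6 + 36.60228*z^5 + 65.46852*z^4 + 27.4836900000001*z^3 - 43.6021200000001*z^2 + 830.2425*z - 36.3527)/(13.312053*z^6 - 27.803655*z^5 - 49.730895*z^4 + 91.706175*z^3 + 86.03235*z^2 - 83.2095*z - 68.921)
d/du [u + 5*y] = 1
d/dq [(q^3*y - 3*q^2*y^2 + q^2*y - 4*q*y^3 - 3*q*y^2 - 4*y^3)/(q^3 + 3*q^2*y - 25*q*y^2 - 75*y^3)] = y*((3*q^2 + 6*q*y - 25*y^2)*(-q^3 + 3*q^2*y - q^2 + 4*q*y^2 + 3*q*y + 4*y^2) + (q^3 + 3*q^2*y - 25*q*y^2 - 75*y^3)*(3*q^2 - 6*q*y + 2*q - 4*y^2 - 3*y))/(q^3 + 3*q^2*y - 25*q*y^2 - 75*y^3)^2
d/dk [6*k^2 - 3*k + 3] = 12*k - 3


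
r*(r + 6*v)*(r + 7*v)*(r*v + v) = r^4*v + 13*r^3*v^2 + r^3*v + 42*r^2*v^3 + 13*r^2*v^2 + 42*r*v^3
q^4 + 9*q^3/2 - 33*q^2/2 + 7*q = q*(q - 2)*(q - 1/2)*(q + 7)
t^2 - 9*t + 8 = (t - 8)*(t - 1)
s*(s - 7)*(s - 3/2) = s^3 - 17*s^2/2 + 21*s/2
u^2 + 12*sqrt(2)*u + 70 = (u + 5*sqrt(2))*(u + 7*sqrt(2))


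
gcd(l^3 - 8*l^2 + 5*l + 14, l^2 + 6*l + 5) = l + 1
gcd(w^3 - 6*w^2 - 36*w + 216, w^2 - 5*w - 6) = w - 6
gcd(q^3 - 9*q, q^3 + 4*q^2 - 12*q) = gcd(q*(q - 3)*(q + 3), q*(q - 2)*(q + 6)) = q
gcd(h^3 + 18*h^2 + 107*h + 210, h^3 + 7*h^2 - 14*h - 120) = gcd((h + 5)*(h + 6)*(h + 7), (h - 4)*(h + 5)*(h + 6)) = h^2 + 11*h + 30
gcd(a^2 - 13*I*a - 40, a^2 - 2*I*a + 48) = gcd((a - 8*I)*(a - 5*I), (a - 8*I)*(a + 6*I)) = a - 8*I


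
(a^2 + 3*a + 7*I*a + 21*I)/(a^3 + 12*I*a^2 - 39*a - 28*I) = (a + 3)/(a^2 + 5*I*a - 4)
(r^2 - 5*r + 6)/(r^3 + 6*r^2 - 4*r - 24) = (r - 3)/(r^2 + 8*r + 12)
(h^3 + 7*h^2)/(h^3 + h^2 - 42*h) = h/(h - 6)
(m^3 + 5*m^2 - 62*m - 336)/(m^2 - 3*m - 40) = (m^2 + 13*m + 42)/(m + 5)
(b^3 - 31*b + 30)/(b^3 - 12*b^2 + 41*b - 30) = (b + 6)/(b - 6)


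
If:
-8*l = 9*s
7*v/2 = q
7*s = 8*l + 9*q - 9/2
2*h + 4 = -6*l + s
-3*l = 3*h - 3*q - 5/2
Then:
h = 79/7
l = -27/7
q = 277/42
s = 24/7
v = 277/147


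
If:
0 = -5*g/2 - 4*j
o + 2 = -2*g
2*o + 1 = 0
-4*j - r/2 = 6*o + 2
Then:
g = -3/4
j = 15/32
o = -1/2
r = -7/4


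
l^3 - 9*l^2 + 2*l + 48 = (l - 8)*(l - 3)*(l + 2)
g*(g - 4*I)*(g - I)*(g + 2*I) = g^4 - 3*I*g^3 + 6*g^2 - 8*I*g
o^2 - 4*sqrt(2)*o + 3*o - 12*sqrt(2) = (o + 3)*(o - 4*sqrt(2))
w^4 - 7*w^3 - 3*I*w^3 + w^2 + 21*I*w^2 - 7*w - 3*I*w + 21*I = (w - 7)*(w - 3*I)*(w - I)*(w + I)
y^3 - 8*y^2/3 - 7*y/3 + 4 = (y - 3)*(y - 1)*(y + 4/3)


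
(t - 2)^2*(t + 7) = t^3 + 3*t^2 - 24*t + 28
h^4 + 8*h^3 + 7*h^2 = h^2*(h + 1)*(h + 7)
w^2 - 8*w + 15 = (w - 5)*(w - 3)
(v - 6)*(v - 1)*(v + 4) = v^3 - 3*v^2 - 22*v + 24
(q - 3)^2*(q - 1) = q^3 - 7*q^2 + 15*q - 9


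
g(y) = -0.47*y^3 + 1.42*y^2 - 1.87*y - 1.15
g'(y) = -1.41*y^2 + 2.84*y - 1.87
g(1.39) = -2.27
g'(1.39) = -0.65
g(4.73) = -27.96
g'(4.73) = -19.98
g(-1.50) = 6.44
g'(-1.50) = -9.30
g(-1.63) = 7.71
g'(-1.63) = -10.25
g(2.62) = -4.75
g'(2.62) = -4.11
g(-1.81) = 9.67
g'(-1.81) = -11.63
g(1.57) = -2.40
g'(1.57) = -0.89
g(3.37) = -9.31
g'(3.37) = -8.31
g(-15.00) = 1932.65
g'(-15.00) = -361.72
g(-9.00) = 473.33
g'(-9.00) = -141.64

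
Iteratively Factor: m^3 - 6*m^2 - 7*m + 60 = (m - 5)*(m^2 - m - 12) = (m - 5)*(m - 4)*(m + 3)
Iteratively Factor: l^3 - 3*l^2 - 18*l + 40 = (l + 4)*(l^2 - 7*l + 10) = (l - 2)*(l + 4)*(l - 5)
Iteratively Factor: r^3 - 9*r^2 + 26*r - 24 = (r - 3)*(r^2 - 6*r + 8) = (r - 4)*(r - 3)*(r - 2)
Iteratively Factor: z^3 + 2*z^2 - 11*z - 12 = (z - 3)*(z^2 + 5*z + 4) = (z - 3)*(z + 1)*(z + 4)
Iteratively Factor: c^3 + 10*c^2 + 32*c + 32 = (c + 4)*(c^2 + 6*c + 8) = (c + 4)^2*(c + 2)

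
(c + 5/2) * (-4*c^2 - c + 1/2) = -4*c^3 - 11*c^2 - 2*c + 5/4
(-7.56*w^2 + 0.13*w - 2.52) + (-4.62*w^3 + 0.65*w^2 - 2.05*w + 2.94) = -4.62*w^3 - 6.91*w^2 - 1.92*w + 0.42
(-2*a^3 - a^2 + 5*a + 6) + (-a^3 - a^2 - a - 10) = -3*a^3 - 2*a^2 + 4*a - 4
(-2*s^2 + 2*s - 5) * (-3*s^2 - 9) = 6*s^4 - 6*s^3 + 33*s^2 - 18*s + 45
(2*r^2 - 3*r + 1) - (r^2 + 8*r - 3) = r^2 - 11*r + 4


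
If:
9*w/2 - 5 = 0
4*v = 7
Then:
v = 7/4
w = 10/9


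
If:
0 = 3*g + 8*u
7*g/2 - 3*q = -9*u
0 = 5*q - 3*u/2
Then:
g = 0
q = 0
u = 0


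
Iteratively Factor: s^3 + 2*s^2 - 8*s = (s)*(s^2 + 2*s - 8) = s*(s + 4)*(s - 2)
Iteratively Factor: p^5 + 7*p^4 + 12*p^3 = (p)*(p^4 + 7*p^3 + 12*p^2) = p^2*(p^3 + 7*p^2 + 12*p) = p^2*(p + 3)*(p^2 + 4*p) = p^3*(p + 3)*(p + 4)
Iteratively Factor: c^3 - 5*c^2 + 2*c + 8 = (c - 2)*(c^2 - 3*c - 4) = (c - 4)*(c - 2)*(c + 1)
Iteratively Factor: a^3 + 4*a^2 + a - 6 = (a + 2)*(a^2 + 2*a - 3) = (a - 1)*(a + 2)*(a + 3)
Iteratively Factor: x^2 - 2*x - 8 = (x + 2)*(x - 4)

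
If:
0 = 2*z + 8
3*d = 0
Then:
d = 0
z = -4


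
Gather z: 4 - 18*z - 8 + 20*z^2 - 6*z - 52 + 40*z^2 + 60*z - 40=60*z^2 + 36*z - 96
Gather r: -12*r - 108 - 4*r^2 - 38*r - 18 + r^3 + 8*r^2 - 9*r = r^3 + 4*r^2 - 59*r - 126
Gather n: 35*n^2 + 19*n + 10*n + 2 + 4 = 35*n^2 + 29*n + 6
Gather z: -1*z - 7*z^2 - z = -7*z^2 - 2*z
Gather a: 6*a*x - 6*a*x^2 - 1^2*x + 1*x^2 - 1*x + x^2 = a*(-6*x^2 + 6*x) + 2*x^2 - 2*x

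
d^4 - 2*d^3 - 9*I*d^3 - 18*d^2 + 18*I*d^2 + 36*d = d*(d - 2)*(d - 6*I)*(d - 3*I)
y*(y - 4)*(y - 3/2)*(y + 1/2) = y^4 - 5*y^3 + 13*y^2/4 + 3*y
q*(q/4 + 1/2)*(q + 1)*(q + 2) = q^4/4 + 5*q^3/4 + 2*q^2 + q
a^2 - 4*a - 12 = (a - 6)*(a + 2)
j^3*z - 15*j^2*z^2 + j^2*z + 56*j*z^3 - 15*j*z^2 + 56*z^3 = (j - 8*z)*(j - 7*z)*(j*z + z)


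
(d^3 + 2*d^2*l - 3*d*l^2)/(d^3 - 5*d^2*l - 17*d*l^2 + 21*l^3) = d/(d - 7*l)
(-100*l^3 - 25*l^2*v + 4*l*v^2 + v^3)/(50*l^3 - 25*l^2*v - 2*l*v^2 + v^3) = (4*l + v)/(-2*l + v)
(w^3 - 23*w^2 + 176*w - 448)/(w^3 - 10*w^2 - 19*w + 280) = (w - 8)/(w + 5)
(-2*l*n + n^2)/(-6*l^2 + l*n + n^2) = n/(3*l + n)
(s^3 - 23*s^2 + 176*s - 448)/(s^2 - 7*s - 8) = (s^2 - 15*s + 56)/(s + 1)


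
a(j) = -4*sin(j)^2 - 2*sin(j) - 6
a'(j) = -8*sin(j)*cos(j) - 2*cos(j) = -2*(4*sin(j) + 1)*cos(j)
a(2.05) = -10.92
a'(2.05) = 4.20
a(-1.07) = -7.32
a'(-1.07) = 2.41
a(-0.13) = -5.81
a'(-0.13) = -0.95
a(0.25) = -6.74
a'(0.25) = -3.86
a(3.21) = -5.88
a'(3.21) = 1.45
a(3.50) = -5.79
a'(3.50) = -0.76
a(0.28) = -6.86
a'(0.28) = -4.05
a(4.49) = -7.85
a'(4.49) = -1.28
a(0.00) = -6.00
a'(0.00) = -2.00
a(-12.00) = -8.22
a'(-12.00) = -5.31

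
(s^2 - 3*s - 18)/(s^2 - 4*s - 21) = (s - 6)/(s - 7)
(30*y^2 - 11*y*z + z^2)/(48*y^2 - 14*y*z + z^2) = (5*y - z)/(8*y - z)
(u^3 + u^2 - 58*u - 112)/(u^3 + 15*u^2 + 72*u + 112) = (u^2 - 6*u - 16)/(u^2 + 8*u + 16)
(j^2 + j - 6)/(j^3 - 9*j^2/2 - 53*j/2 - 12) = 2*(j - 2)/(2*j^2 - 15*j - 8)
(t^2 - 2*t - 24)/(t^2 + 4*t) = (t - 6)/t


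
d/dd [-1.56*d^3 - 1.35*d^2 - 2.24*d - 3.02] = -4.68*d^2 - 2.7*d - 2.24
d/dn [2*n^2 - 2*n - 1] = 4*n - 2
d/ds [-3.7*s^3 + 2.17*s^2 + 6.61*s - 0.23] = -11.1*s^2 + 4.34*s + 6.61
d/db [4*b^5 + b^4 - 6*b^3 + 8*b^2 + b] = 20*b^4 + 4*b^3 - 18*b^2 + 16*b + 1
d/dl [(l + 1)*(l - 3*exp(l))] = l - (l + 1)*(3*exp(l) - 1) - 3*exp(l)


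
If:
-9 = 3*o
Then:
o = -3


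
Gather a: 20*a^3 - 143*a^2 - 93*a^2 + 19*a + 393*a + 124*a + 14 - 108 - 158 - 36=20*a^3 - 236*a^2 + 536*a - 288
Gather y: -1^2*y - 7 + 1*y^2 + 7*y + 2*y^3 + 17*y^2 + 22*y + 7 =2*y^3 + 18*y^2 + 28*y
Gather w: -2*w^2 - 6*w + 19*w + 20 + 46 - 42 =-2*w^2 + 13*w + 24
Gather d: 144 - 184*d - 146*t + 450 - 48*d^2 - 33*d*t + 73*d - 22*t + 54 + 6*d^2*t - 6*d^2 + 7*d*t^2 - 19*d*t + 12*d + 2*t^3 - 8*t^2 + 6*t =d^2*(6*t - 54) + d*(7*t^2 - 52*t - 99) + 2*t^3 - 8*t^2 - 162*t + 648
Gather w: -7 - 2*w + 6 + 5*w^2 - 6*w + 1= 5*w^2 - 8*w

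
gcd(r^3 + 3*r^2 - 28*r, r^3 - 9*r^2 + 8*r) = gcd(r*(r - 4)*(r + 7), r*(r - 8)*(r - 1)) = r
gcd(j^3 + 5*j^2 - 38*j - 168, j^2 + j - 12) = j + 4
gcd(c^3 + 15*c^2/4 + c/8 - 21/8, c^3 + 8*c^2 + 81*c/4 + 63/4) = c + 7/2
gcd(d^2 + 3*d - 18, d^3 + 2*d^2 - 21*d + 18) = d^2 + 3*d - 18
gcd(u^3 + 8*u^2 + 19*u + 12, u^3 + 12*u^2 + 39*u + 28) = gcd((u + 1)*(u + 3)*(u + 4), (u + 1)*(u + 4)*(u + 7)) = u^2 + 5*u + 4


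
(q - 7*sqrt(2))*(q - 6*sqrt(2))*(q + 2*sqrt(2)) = q^3 - 11*sqrt(2)*q^2 + 32*q + 168*sqrt(2)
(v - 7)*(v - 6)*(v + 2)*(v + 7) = v^4 - 4*v^3 - 61*v^2 + 196*v + 588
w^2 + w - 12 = (w - 3)*(w + 4)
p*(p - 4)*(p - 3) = p^3 - 7*p^2 + 12*p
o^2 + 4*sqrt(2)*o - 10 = (o - sqrt(2))*(o + 5*sqrt(2))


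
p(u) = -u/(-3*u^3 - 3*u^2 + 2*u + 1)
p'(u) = -u*(9*u^2 + 6*u - 2)/(-3*u^3 - 3*u^2 + 2*u + 1)^2 - 1/(-3*u^3 - 3*u^2 + 2*u + 1)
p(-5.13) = 0.02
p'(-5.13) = 0.01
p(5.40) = 0.01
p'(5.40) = -0.00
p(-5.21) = 0.02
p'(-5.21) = 0.01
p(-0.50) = -1.33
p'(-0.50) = -7.11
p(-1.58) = 0.72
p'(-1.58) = 3.18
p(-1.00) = -1.00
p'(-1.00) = 2.00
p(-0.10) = 0.13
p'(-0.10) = -1.71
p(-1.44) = 1.68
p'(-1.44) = 14.56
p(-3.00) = 0.06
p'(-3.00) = 0.06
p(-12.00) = 0.00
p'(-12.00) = 0.00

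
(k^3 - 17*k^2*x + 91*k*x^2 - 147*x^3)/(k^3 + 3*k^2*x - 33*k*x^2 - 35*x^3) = (k^3 - 17*k^2*x + 91*k*x^2 - 147*x^3)/(k^3 + 3*k^2*x - 33*k*x^2 - 35*x^3)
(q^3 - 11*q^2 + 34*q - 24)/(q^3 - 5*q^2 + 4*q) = (q - 6)/q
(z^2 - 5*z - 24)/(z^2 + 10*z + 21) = (z - 8)/(z + 7)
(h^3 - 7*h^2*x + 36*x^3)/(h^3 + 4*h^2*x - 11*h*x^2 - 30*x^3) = (h - 6*x)/(h + 5*x)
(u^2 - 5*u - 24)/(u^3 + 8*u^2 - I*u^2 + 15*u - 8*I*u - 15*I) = (u - 8)/(u^2 + u*(5 - I) - 5*I)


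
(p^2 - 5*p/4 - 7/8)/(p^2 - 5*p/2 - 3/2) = (p - 7/4)/(p - 3)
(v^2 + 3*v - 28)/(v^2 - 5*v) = (v^2 + 3*v - 28)/(v*(v - 5))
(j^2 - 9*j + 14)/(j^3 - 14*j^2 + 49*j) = (j - 2)/(j*(j - 7))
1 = 1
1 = 1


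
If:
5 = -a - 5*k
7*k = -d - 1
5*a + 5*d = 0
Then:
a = -5/2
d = 5/2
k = -1/2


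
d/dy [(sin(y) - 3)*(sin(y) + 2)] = sin(2*y) - cos(y)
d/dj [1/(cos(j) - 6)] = sin(j)/(cos(j) - 6)^2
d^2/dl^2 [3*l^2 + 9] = 6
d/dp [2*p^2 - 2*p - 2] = 4*p - 2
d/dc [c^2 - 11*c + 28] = 2*c - 11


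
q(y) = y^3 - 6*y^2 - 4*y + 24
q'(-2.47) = 43.94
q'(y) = 3*y^2 - 12*y - 4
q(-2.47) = -17.79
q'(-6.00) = 176.00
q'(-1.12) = 13.20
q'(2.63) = -14.81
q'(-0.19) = -1.61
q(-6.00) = -384.00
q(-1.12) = 19.55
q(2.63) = -9.83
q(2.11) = -1.76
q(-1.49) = 13.33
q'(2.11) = -15.96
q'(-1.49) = 20.54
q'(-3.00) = 59.00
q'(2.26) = -15.80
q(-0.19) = 24.54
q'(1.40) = -14.92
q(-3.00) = -45.00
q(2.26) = -4.14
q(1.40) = 9.38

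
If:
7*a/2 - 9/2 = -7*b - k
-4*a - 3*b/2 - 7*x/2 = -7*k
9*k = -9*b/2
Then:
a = -91*x/34 - 45/17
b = 49*x/34 + 36/17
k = -49*x/68 - 18/17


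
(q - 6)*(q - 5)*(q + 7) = q^3 - 4*q^2 - 47*q + 210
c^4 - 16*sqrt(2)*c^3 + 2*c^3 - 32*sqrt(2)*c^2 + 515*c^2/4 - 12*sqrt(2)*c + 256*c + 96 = (c + 1/2)*(c + 3/2)*(c - 8*sqrt(2))^2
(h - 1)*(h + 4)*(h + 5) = h^3 + 8*h^2 + 11*h - 20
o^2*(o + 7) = o^3 + 7*o^2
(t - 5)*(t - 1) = t^2 - 6*t + 5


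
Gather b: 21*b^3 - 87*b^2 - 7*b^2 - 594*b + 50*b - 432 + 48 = 21*b^3 - 94*b^2 - 544*b - 384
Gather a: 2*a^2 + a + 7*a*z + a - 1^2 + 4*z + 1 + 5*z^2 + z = 2*a^2 + a*(7*z + 2) + 5*z^2 + 5*z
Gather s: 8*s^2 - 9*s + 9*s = 8*s^2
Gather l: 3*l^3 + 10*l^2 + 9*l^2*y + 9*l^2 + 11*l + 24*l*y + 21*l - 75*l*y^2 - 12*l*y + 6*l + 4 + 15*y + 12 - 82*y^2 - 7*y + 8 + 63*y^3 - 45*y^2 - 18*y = 3*l^3 + l^2*(9*y + 19) + l*(-75*y^2 + 12*y + 38) + 63*y^3 - 127*y^2 - 10*y + 24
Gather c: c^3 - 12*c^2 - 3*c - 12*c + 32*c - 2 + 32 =c^3 - 12*c^2 + 17*c + 30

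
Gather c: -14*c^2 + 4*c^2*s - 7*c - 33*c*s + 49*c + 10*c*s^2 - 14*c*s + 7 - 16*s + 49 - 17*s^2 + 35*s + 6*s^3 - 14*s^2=c^2*(4*s - 14) + c*(10*s^2 - 47*s + 42) + 6*s^3 - 31*s^2 + 19*s + 56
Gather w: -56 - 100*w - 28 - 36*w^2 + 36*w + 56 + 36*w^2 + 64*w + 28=0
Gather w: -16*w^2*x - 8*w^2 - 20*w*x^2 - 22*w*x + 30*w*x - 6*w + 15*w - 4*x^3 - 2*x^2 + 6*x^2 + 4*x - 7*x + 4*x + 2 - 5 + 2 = w^2*(-16*x - 8) + w*(-20*x^2 + 8*x + 9) - 4*x^3 + 4*x^2 + x - 1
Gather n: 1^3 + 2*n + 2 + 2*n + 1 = 4*n + 4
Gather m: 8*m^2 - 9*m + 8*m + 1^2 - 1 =8*m^2 - m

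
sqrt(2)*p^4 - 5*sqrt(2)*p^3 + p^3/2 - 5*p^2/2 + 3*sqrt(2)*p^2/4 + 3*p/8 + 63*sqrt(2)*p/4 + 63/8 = (p - 7/2)*(p - 3)*(p + 3/2)*(sqrt(2)*p + 1/2)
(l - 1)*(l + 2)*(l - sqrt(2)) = l^3 - sqrt(2)*l^2 + l^2 - 2*l - sqrt(2)*l + 2*sqrt(2)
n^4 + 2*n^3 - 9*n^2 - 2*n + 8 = (n - 2)*(n - 1)*(n + 1)*(n + 4)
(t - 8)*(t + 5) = t^2 - 3*t - 40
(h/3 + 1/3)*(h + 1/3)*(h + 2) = h^3/3 + 10*h^2/9 + h + 2/9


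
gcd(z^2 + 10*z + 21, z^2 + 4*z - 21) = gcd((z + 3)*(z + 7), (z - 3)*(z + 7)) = z + 7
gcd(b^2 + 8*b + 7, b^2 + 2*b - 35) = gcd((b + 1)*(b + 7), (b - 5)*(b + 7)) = b + 7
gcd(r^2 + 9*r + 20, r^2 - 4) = 1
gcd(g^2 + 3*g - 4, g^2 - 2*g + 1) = g - 1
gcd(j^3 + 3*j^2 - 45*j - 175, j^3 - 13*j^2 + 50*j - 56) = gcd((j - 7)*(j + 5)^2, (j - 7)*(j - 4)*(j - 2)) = j - 7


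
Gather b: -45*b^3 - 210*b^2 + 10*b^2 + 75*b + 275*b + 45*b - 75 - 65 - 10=-45*b^3 - 200*b^2 + 395*b - 150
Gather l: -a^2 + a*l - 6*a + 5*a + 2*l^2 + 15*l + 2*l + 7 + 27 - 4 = -a^2 - a + 2*l^2 + l*(a + 17) + 30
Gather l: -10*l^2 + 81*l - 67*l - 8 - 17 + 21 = -10*l^2 + 14*l - 4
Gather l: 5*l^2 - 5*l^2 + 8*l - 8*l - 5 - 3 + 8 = 0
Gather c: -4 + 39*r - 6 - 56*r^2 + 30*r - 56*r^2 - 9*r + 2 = -112*r^2 + 60*r - 8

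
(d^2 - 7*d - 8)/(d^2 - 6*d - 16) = (d + 1)/(d + 2)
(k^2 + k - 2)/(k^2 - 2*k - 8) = (k - 1)/(k - 4)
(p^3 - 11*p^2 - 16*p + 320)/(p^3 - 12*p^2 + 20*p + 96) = (p^2 - 3*p - 40)/(p^2 - 4*p - 12)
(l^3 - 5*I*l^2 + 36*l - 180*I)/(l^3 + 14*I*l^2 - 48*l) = (l^2 - 11*I*l - 30)/(l*(l + 8*I))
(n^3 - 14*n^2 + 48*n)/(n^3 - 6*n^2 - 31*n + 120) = n*(n - 6)/(n^2 + 2*n - 15)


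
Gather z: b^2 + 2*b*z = b^2 + 2*b*z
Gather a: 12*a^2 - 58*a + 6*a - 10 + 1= 12*a^2 - 52*a - 9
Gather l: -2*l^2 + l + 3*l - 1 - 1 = -2*l^2 + 4*l - 2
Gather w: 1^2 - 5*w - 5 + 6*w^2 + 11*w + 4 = 6*w^2 + 6*w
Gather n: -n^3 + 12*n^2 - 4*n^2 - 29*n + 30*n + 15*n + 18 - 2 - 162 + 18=-n^3 + 8*n^2 + 16*n - 128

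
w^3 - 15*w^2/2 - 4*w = w*(w - 8)*(w + 1/2)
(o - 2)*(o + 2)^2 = o^3 + 2*o^2 - 4*o - 8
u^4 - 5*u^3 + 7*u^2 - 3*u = u*(u - 3)*(u - 1)^2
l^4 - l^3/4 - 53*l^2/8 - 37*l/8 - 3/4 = (l - 3)*(l + 1/4)*(l + 1/2)*(l + 2)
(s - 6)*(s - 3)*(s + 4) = s^3 - 5*s^2 - 18*s + 72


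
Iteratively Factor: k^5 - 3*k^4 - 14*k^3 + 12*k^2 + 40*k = (k - 5)*(k^4 + 2*k^3 - 4*k^2 - 8*k) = (k - 5)*(k + 2)*(k^3 - 4*k) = (k - 5)*(k - 2)*(k + 2)*(k^2 + 2*k) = k*(k - 5)*(k - 2)*(k + 2)*(k + 2)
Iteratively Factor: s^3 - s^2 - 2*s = (s)*(s^2 - s - 2) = s*(s - 2)*(s + 1)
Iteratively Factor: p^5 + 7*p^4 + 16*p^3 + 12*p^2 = (p + 2)*(p^4 + 5*p^3 + 6*p^2) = p*(p + 2)*(p^3 + 5*p^2 + 6*p) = p^2*(p + 2)*(p^2 + 5*p + 6) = p^2*(p + 2)*(p + 3)*(p + 2)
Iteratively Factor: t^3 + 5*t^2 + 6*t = (t + 2)*(t^2 + 3*t) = t*(t + 2)*(t + 3)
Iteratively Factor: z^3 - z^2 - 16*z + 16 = (z - 4)*(z^2 + 3*z - 4) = (z - 4)*(z - 1)*(z + 4)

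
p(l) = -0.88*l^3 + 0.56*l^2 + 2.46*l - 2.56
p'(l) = -2.64*l^2 + 1.12*l + 2.46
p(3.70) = -30.37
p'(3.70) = -29.54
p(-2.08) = 2.67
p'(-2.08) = -11.29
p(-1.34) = -2.73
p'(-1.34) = -3.78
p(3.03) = -14.44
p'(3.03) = -18.38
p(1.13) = -0.33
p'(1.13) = 0.35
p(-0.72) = -3.71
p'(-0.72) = 0.29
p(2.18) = -3.65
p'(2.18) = -7.64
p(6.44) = -198.53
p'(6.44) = -99.82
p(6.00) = -157.72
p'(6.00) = -85.86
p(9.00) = -576.58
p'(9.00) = -201.30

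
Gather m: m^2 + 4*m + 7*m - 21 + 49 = m^2 + 11*m + 28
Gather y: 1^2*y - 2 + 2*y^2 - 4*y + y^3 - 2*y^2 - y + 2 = y^3 - 4*y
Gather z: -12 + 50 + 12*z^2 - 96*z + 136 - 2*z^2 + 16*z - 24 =10*z^2 - 80*z + 150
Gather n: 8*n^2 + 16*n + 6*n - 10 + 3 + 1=8*n^2 + 22*n - 6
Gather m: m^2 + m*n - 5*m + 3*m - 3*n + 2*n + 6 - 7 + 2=m^2 + m*(n - 2) - n + 1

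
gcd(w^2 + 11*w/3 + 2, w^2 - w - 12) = w + 3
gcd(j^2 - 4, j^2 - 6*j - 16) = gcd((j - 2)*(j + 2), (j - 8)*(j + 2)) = j + 2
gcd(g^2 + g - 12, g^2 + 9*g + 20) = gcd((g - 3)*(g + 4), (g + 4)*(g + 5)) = g + 4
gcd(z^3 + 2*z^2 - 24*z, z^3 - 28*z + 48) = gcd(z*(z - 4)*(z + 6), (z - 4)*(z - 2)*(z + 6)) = z^2 + 2*z - 24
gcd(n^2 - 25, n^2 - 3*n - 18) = 1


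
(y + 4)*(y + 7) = y^2 + 11*y + 28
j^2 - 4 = (j - 2)*(j + 2)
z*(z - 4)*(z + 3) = z^3 - z^2 - 12*z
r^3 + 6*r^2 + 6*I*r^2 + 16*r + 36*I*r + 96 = (r + 6)*(r - 2*I)*(r + 8*I)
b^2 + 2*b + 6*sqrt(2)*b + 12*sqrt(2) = (b + 2)*(b + 6*sqrt(2))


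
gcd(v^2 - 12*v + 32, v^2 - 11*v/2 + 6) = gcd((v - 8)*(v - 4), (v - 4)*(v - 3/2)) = v - 4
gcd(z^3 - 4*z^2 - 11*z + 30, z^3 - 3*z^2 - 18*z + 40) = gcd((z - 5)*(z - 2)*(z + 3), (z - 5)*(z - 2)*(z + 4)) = z^2 - 7*z + 10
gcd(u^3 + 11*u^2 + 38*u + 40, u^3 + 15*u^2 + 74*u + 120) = u^2 + 9*u + 20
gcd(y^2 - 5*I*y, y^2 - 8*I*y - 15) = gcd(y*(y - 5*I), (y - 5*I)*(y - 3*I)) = y - 5*I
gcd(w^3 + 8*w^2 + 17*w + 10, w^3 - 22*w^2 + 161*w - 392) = 1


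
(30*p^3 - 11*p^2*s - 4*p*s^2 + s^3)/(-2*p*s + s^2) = -15*p^2/s - 2*p + s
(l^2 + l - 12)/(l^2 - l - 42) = (-l^2 - l + 12)/(-l^2 + l + 42)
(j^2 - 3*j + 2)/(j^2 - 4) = (j - 1)/(j + 2)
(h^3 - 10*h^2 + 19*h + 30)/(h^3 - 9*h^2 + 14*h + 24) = (h - 5)/(h - 4)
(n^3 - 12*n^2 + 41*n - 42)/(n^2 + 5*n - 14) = (n^2 - 10*n + 21)/(n + 7)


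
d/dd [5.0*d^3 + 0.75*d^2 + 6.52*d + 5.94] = 15.0*d^2 + 1.5*d + 6.52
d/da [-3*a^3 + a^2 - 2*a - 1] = -9*a^2 + 2*a - 2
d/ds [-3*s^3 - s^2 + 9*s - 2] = -9*s^2 - 2*s + 9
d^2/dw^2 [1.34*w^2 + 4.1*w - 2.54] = 2.68000000000000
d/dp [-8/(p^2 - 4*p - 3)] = 16*(p - 2)/(-p^2 + 4*p + 3)^2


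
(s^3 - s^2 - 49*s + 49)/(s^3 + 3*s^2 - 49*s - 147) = (s - 1)/(s + 3)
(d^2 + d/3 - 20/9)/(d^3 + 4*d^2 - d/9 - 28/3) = (3*d + 5)/(3*d^2 + 16*d + 21)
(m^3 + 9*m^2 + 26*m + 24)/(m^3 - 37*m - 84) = (m + 2)/(m - 7)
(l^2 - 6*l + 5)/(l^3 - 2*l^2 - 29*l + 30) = (l - 5)/(l^2 - l - 30)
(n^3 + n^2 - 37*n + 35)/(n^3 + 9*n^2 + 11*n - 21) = (n - 5)/(n + 3)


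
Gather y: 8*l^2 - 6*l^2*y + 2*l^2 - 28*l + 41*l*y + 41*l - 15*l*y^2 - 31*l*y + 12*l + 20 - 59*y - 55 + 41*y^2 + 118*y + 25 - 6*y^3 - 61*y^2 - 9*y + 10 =10*l^2 + 25*l - 6*y^3 + y^2*(-15*l - 20) + y*(-6*l^2 + 10*l + 50)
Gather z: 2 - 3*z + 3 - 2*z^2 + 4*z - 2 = -2*z^2 + z + 3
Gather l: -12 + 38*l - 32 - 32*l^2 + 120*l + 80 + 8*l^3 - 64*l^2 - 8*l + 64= 8*l^3 - 96*l^2 + 150*l + 100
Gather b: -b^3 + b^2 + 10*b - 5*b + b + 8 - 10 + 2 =-b^3 + b^2 + 6*b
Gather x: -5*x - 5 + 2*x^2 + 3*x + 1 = 2*x^2 - 2*x - 4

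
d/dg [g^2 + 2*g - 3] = 2*g + 2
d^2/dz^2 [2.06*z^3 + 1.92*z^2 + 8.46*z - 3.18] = 12.36*z + 3.84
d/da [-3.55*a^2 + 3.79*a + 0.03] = 3.79 - 7.1*a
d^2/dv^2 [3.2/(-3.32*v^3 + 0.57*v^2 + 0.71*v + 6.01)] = ((63.744*v - 3.648)*(-3.32*v^3 + 0.57*v^2 + 0.71*v + 6.01) + 3.2*(-19.92*v^2 + 2.28*v + 1.42)*(-9.96*v^2 + 1.14*v + 0.71))/(-3.32*v^3 + 0.57*v^2 + 0.71*v + 6.01)^3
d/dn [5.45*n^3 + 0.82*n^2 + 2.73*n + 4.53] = 16.35*n^2 + 1.64*n + 2.73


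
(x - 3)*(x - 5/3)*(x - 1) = x^3 - 17*x^2/3 + 29*x/3 - 5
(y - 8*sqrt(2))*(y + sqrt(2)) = y^2 - 7*sqrt(2)*y - 16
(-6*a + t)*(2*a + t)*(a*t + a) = -12*a^3*t - 12*a^3 - 4*a^2*t^2 - 4*a^2*t + a*t^3 + a*t^2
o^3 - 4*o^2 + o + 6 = (o - 3)*(o - 2)*(o + 1)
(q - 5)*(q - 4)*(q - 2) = q^3 - 11*q^2 + 38*q - 40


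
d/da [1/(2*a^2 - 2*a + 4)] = (1/2 - a)/(a^2 - a + 2)^2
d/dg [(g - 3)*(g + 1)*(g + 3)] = 3*g^2 + 2*g - 9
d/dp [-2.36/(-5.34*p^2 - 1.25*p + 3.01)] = (-25.2048*p - 2.95)/(5.34*p^2 + 1.25*p - 3.01)^2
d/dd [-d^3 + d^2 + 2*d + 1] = -3*d^2 + 2*d + 2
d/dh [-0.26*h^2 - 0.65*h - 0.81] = -0.52*h - 0.65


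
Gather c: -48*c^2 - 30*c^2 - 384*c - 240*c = -78*c^2 - 624*c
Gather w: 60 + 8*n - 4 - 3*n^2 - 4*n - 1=-3*n^2 + 4*n + 55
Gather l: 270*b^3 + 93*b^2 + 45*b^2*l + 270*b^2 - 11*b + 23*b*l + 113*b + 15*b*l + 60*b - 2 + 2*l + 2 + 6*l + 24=270*b^3 + 363*b^2 + 162*b + l*(45*b^2 + 38*b + 8) + 24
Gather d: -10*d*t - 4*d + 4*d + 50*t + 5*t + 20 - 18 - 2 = -10*d*t + 55*t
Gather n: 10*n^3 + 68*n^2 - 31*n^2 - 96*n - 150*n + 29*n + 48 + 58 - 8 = 10*n^3 + 37*n^2 - 217*n + 98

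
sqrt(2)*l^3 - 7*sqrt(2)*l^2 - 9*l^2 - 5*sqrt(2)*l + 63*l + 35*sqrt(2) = (l - 7)*(l - 5*sqrt(2))*(sqrt(2)*l + 1)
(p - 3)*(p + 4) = p^2 + p - 12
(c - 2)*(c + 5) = c^2 + 3*c - 10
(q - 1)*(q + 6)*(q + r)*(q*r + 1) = q^4*r + q^3*r^2 + 5*q^3*r + q^3 + 5*q^2*r^2 - 5*q^2*r + 5*q^2 - 6*q*r^2 + 5*q*r - 6*q - 6*r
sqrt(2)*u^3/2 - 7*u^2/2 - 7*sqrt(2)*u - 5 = (u - 5*sqrt(2))*(u + sqrt(2))*(sqrt(2)*u/2 + 1/2)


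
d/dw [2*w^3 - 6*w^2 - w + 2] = 6*w^2 - 12*w - 1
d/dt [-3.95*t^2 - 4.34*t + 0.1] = -7.9*t - 4.34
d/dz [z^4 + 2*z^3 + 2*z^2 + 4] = 2*z*(2*z^2 + 3*z + 2)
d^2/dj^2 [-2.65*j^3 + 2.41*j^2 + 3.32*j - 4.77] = 4.82 - 15.9*j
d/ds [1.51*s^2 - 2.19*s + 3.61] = 3.02*s - 2.19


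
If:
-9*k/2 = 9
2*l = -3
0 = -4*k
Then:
No Solution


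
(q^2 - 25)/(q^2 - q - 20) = (q + 5)/(q + 4)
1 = 1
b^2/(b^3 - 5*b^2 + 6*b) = b/(b^2 - 5*b + 6)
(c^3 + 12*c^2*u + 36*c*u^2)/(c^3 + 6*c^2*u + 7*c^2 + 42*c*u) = (c + 6*u)/(c + 7)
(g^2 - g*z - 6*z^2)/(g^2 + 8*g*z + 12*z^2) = (g - 3*z)/(g + 6*z)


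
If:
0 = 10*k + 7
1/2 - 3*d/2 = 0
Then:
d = 1/3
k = -7/10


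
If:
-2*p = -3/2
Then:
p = 3/4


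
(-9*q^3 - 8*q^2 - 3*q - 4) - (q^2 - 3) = -9*q^3 - 9*q^2 - 3*q - 1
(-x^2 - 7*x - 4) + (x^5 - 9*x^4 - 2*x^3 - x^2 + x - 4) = x^5 - 9*x^4 - 2*x^3 - 2*x^2 - 6*x - 8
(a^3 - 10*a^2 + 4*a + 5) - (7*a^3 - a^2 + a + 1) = -6*a^3 - 9*a^2 + 3*a + 4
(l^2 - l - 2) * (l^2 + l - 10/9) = l^4 - 37*l^2/9 - 8*l/9 + 20/9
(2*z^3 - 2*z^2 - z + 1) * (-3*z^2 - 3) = -6*z^5 + 6*z^4 - 3*z^3 + 3*z^2 + 3*z - 3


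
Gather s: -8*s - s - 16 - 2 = -9*s - 18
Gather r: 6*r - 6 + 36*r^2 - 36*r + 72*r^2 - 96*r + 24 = 108*r^2 - 126*r + 18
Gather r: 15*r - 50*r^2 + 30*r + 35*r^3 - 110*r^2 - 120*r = 35*r^3 - 160*r^2 - 75*r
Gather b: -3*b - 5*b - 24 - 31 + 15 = -8*b - 40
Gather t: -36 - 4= -40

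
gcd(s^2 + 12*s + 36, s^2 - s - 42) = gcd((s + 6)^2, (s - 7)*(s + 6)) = s + 6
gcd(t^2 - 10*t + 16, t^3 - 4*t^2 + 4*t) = t - 2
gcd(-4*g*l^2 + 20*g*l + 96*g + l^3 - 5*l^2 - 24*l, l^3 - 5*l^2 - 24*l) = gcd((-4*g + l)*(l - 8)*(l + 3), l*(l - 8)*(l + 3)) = l^2 - 5*l - 24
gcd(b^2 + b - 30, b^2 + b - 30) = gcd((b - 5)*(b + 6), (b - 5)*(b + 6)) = b^2 + b - 30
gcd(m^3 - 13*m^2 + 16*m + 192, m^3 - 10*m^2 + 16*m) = m - 8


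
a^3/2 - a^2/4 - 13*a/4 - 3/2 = (a/2 + 1)*(a - 3)*(a + 1/2)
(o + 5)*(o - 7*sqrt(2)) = o^2 - 7*sqrt(2)*o + 5*o - 35*sqrt(2)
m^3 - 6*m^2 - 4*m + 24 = (m - 6)*(m - 2)*(m + 2)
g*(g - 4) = g^2 - 4*g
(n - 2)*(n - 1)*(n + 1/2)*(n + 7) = n^4 + 9*n^3/2 - 17*n^2 + 9*n/2 + 7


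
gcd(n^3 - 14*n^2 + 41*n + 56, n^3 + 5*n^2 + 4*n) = n + 1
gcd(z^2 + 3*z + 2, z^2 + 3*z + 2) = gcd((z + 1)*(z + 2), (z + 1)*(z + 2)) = z^2 + 3*z + 2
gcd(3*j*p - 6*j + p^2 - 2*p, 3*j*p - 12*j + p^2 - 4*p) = 3*j + p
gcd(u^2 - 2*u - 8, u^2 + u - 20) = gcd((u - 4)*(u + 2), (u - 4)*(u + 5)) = u - 4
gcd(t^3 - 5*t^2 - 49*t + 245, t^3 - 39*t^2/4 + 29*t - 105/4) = t - 5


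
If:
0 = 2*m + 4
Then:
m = -2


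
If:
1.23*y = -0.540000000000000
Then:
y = -0.44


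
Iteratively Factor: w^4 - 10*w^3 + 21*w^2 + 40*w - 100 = (w + 2)*(w^3 - 12*w^2 + 45*w - 50) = (w - 5)*(w + 2)*(w^2 - 7*w + 10) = (w - 5)^2*(w + 2)*(w - 2)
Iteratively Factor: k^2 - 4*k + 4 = (k - 2)*(k - 2)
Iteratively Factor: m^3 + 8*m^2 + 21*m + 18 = (m + 3)*(m^2 + 5*m + 6) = (m + 2)*(m + 3)*(m + 3)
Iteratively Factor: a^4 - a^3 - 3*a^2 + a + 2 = (a + 1)*(a^3 - 2*a^2 - a + 2) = (a - 1)*(a + 1)*(a^2 - a - 2) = (a - 1)*(a + 1)^2*(a - 2)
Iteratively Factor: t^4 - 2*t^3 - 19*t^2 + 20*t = (t)*(t^3 - 2*t^2 - 19*t + 20) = t*(t - 5)*(t^2 + 3*t - 4) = t*(t - 5)*(t - 1)*(t + 4)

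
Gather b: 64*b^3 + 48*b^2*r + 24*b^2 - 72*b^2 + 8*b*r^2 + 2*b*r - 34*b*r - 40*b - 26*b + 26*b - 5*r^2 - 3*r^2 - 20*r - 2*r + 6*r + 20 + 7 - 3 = 64*b^3 + b^2*(48*r - 48) + b*(8*r^2 - 32*r - 40) - 8*r^2 - 16*r + 24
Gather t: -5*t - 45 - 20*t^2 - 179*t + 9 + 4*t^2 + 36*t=-16*t^2 - 148*t - 36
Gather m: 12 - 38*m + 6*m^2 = 6*m^2 - 38*m + 12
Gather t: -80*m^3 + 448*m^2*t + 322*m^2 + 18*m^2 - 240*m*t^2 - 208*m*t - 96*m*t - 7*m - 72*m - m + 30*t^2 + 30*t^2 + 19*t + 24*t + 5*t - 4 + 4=-80*m^3 + 340*m^2 - 80*m + t^2*(60 - 240*m) + t*(448*m^2 - 304*m + 48)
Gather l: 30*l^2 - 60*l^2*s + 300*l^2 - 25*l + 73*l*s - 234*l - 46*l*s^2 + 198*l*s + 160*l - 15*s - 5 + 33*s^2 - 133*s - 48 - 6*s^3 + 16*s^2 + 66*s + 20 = l^2*(330 - 60*s) + l*(-46*s^2 + 271*s - 99) - 6*s^3 + 49*s^2 - 82*s - 33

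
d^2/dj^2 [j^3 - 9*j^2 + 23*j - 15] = 6*j - 18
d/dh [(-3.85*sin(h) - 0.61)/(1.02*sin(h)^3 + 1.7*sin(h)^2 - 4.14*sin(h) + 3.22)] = (7.854*sin(h)^3 + 8.4116*sin(h)^2 + 2.074*sin(h) - 14.9224)*cos(h)/(1.0404*sin(h)^6 + 3.468*sin(h)^5 - 5.5556*sin(h)^4 - 7.5072*sin(h)^3 + 28.0876*sin(h)^2 - 26.6616*sin(h) + 10.3684)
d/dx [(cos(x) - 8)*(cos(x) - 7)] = (15 - 2*cos(x))*sin(x)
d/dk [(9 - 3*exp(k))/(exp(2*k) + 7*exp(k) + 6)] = 3*((exp(k) - 3)*(2*exp(k) + 7) - exp(2*k) - 7*exp(k) - 6)*exp(k)/(exp(2*k) + 7*exp(k) + 6)^2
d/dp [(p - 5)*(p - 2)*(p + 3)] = 3*p^2 - 8*p - 11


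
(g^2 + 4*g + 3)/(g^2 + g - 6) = (g + 1)/(g - 2)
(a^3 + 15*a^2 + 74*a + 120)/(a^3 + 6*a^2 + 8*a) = (a^2 + 11*a + 30)/(a*(a + 2))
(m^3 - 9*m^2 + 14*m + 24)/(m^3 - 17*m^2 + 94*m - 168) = (m + 1)/(m - 7)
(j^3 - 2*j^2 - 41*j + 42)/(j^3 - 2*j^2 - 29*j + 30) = (j^2 - j - 42)/(j^2 - j - 30)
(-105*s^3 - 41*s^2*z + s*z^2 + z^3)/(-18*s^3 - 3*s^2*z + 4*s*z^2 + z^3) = (-35*s^2 - 2*s*z + z^2)/(-6*s^2 + s*z + z^2)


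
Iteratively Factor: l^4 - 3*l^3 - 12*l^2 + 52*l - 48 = (l - 2)*(l^3 - l^2 - 14*l + 24) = (l - 2)^2*(l^2 + l - 12) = (l - 3)*(l - 2)^2*(l + 4)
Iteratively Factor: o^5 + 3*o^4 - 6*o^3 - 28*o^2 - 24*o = (o + 2)*(o^4 + o^3 - 8*o^2 - 12*o) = (o + 2)^2*(o^3 - o^2 - 6*o) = (o - 3)*(o + 2)^2*(o^2 + 2*o) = (o - 3)*(o + 2)^3*(o)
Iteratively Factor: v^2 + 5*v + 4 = (v + 1)*(v + 4)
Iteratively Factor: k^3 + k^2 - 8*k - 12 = (k - 3)*(k^2 + 4*k + 4) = (k - 3)*(k + 2)*(k + 2)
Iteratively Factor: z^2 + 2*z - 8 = (z - 2)*(z + 4)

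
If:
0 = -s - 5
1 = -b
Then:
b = -1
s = -5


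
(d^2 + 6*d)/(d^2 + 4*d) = (d + 6)/(d + 4)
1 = 1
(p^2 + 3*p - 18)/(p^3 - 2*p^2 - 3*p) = (p + 6)/(p*(p + 1))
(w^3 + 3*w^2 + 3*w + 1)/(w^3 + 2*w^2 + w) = (w + 1)/w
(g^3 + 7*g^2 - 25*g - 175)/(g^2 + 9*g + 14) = (g^2 - 25)/(g + 2)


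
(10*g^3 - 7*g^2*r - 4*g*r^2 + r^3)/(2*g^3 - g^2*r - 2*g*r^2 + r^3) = (-10*g^2 - 3*g*r + r^2)/(-2*g^2 - g*r + r^2)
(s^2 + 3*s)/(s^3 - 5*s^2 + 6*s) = (s + 3)/(s^2 - 5*s + 6)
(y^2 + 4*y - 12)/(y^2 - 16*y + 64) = (y^2 + 4*y - 12)/(y^2 - 16*y + 64)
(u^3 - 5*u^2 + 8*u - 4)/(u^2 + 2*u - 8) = (u^2 - 3*u + 2)/(u + 4)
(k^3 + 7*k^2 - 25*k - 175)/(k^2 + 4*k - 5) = (k^2 + 2*k - 35)/(k - 1)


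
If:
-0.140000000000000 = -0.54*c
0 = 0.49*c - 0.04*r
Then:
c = 0.26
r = 3.18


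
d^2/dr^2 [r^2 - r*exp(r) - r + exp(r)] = -r*exp(r) - exp(r) + 2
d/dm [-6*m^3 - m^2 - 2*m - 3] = -18*m^2 - 2*m - 2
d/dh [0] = 0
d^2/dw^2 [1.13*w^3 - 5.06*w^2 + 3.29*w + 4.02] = 6.78*w - 10.12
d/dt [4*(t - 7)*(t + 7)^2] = 4*(t + 7)*(3*t - 7)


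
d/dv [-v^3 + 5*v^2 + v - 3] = -3*v^2 + 10*v + 1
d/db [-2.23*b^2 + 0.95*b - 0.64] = 0.95 - 4.46*b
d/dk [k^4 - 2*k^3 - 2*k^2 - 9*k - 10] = 4*k^3 - 6*k^2 - 4*k - 9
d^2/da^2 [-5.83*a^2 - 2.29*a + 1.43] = -11.6600000000000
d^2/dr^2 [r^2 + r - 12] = 2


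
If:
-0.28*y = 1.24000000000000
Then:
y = -4.43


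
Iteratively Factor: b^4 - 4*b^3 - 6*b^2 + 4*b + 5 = (b + 1)*(b^3 - 5*b^2 - b + 5) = (b - 1)*(b + 1)*(b^2 - 4*b - 5) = (b - 5)*(b - 1)*(b + 1)*(b + 1)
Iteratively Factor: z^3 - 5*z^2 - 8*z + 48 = (z + 3)*(z^2 - 8*z + 16) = (z - 4)*(z + 3)*(z - 4)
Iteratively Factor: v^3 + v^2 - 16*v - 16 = (v + 4)*(v^2 - 3*v - 4) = (v - 4)*(v + 4)*(v + 1)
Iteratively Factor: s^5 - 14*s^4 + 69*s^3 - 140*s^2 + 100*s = (s - 5)*(s^4 - 9*s^3 + 24*s^2 - 20*s) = (s - 5)*(s - 2)*(s^3 - 7*s^2 + 10*s) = s*(s - 5)*(s - 2)*(s^2 - 7*s + 10) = s*(s - 5)^2*(s - 2)*(s - 2)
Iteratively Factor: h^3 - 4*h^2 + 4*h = (h - 2)*(h^2 - 2*h) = (h - 2)^2*(h)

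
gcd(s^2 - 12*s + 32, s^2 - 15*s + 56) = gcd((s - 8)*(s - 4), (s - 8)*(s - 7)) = s - 8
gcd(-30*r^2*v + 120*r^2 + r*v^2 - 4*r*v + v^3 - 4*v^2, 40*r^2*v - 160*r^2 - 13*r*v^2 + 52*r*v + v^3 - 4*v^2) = 5*r*v - 20*r - v^2 + 4*v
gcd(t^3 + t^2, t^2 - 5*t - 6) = t + 1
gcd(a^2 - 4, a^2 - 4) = a^2 - 4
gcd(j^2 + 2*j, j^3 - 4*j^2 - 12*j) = j^2 + 2*j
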